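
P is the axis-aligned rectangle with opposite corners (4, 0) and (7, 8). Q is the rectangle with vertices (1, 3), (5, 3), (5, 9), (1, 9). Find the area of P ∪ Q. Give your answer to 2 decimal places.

43.00

By inclusion–exclusion:
Individual areas: |P| = 24, |Q| = 24.
|P∩Q|: x∈[4,5], y∈[3,8] → 1·5 = 5.
|P ∪ Q| = 48 − 5 = 43.00.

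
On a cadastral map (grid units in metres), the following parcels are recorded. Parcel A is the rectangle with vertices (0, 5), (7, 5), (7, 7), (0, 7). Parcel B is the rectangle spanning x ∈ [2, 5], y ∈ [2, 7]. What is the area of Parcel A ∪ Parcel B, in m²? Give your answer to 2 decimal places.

23.00

By inclusion–exclusion:
Individual areas: |Parcel A| = 14, |Parcel B| = 15.
|Parcel A∩Parcel B|: x∈[2,5], y∈[5,7] → 3·2 = 6.
|Parcel A ∪ Parcel B| = 29 − 6 = 23.00.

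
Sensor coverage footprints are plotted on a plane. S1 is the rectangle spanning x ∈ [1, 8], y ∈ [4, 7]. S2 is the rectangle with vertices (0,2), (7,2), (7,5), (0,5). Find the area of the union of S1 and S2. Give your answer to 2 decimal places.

By inclusion–exclusion:
Individual areas: |S1| = 21, |S2| = 21.
|S1∩S2|: x∈[1,7], y∈[4,5] → 6·1 = 6.
|S1 ∪ S2| = 42 − 6 = 36.00.

36.00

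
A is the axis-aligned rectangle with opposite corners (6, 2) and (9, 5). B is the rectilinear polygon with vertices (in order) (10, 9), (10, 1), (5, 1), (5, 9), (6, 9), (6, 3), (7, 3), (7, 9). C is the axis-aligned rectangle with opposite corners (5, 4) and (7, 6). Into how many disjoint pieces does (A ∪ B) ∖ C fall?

(A ∪ B) ∖ C splits into 2 disjoint pieces (area 30, area 3).

2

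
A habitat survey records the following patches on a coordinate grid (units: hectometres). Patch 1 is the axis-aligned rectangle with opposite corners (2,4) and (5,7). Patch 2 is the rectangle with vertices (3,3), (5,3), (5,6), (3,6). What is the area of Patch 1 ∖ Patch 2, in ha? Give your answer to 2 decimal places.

|Patch 1∩Patch 2|: x∈[3,5], y∈[4,6] → 2·2 = 4.
|Patch 1| = 9.
|Patch 1 ∖ Patch 2| = |Patch 1| − |Patch 1∩Patch 2| = 9 − 4 = 5.00.

5.00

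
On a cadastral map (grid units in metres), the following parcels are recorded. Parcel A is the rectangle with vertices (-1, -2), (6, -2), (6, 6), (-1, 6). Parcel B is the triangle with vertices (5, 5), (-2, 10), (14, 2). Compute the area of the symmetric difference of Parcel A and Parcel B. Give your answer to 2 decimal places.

|Parcel A| = 56, |Parcel B| = 12, |Parcel A∩Parcel B| = 1.8667.
|Parcel A △ Parcel B| = |Parcel A| + |Parcel B| − 2·|Parcel A∩Parcel B| = 56 + 12 − 3.7333 = 64.27.

64.27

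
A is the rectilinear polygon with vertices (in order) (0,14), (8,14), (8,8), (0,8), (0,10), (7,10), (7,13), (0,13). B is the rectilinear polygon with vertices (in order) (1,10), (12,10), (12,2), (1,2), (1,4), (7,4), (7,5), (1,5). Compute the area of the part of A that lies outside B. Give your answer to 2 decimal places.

13.00

|A| = 27, |A∩B| = 14.
|A ∖ B| = |A| − |A∩B| = 27 − 14 = 13.00.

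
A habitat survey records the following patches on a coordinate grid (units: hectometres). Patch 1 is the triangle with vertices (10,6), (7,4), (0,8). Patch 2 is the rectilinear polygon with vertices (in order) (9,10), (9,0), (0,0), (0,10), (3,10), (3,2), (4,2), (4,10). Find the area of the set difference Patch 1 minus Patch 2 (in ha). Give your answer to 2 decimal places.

|Patch 1| = 13, |Patch 1∩Patch 2| = 11.2667.
|Patch 1 ∖ Patch 2| = |Patch 1| − |Patch 1∩Patch 2| = 13 − 11.2667 = 1.73.

1.73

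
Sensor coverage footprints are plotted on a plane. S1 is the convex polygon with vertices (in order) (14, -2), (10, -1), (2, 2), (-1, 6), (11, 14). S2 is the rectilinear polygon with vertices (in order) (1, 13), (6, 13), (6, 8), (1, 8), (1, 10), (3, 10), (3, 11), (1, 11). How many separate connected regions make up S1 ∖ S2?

1

S1 ∖ S2 is a single connected region.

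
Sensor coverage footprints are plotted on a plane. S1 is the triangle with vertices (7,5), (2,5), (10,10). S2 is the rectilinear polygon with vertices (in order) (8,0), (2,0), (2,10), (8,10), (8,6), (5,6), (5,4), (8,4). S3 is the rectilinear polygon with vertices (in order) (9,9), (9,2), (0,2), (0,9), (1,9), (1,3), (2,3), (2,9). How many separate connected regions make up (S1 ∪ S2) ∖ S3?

(S1 ∪ S2) ∖ S3 splits into 3 disjoint pieces (area 12, area 6, area 0.6333).

3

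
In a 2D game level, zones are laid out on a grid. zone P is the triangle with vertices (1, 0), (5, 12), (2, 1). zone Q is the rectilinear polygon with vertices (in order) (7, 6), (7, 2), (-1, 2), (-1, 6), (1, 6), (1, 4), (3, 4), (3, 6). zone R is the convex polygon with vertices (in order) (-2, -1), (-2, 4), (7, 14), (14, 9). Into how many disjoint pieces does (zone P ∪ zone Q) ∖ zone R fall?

4

(zone P ∪ zone Q) ∖ zone R splits into 4 disjoint pieces (area 0.3556, area 0.0034, area 5.5125, area 0.5674).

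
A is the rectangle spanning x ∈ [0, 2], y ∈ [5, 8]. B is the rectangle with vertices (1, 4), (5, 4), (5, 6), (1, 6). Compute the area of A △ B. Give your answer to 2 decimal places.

12.00

|A∩B|: x∈[1,2], y∈[5,6] → 1·1 = 1.
|A △ B| = |A| + |B| − 2·|A∩B| = 6 + 8 − 2 = 12.00.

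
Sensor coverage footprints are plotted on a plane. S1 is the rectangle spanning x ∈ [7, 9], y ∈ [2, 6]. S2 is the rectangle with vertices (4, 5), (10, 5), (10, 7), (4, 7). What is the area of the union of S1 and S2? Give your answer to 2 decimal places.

18.00

By inclusion–exclusion:
Individual areas: |S1| = 8, |S2| = 12.
|S1∩S2|: x∈[7,9], y∈[5,6] → 2·1 = 2.
|S1 ∪ S2| = 20 − 2 = 18.00.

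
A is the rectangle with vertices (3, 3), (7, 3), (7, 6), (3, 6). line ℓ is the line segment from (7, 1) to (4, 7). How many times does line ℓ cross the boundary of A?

2

The segment meets the boundary at (4.5,6), (6,3).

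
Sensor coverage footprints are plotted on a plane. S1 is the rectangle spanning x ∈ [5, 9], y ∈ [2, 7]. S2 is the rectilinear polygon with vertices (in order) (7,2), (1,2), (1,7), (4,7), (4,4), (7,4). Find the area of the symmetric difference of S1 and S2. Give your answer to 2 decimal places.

|S1| = 20, |S2| = 21, |S1∩S2| = 4.
|S1 △ S2| = |S1| + |S2| − 2·|S1∩S2| = 20 + 21 − 8 = 33.00.

33.00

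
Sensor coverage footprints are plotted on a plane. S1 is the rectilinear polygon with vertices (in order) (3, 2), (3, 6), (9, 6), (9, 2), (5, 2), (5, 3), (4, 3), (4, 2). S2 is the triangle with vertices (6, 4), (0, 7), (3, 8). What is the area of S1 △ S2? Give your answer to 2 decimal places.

26.00

|S1| = 23, |S2| = 7.5, |S1∩S2| = 2.25.
|S1 △ S2| = |S1| + |S2| − 2·|S1∩S2| = 23 + 7.5 − 4.5 = 26.00.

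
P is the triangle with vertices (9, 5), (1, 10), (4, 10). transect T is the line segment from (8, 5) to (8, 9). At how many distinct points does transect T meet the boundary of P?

2

The segment meets the boundary at (8,6), (8,5.625).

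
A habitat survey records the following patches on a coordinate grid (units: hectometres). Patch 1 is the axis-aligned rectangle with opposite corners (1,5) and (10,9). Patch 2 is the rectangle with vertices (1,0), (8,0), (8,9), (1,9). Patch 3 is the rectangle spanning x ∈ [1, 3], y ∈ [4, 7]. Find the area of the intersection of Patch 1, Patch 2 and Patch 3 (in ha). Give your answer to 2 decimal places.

4.00

The intersection is the polygon with vertices (1,5), (1,7), (3,7), (3,5).
By the shoelace formula its area is 4.00.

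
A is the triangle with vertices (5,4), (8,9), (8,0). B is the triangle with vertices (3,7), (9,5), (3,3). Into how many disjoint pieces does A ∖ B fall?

2

A ∖ B splits into 2 disjoint pieces (area 3.3611, area 6.5333).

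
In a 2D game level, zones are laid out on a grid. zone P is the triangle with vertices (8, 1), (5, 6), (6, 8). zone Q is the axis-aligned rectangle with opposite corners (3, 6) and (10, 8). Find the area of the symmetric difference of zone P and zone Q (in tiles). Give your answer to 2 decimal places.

16.36

|zone P| = 5.5, |zone Q| = 14, |zone P∩zone Q| = 1.5714.
|zone P △ zone Q| = |zone P| + |zone Q| − 2·|zone P∩zone Q| = 5.5 + 14 − 3.1429 = 16.36.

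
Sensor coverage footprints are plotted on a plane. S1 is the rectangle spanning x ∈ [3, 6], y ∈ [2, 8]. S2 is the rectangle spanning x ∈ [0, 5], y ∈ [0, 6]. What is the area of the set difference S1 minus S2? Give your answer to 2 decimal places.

|S1∩S2|: x∈[3,5], y∈[2,6] → 2·4 = 8.
|S1| = 18.
|S1 ∖ S2| = |S1| − |S1∩S2| = 18 − 8 = 10.00.

10.00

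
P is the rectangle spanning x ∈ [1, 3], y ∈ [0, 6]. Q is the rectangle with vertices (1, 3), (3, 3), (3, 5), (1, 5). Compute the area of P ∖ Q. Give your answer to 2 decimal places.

8.00

|P∩Q|: x∈[1,3], y∈[3,5] → 2·2 = 4.
|P| = 12.
|P ∖ Q| = |P| − |P∩Q| = 12 − 4 = 8.00.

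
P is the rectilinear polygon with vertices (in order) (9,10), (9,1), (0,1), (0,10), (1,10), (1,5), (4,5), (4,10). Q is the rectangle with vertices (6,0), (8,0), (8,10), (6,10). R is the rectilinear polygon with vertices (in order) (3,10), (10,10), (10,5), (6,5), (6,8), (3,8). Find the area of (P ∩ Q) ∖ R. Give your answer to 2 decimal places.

|P ∩ Q| = 18.
|(P ∩ Q) ∩ R| = 10.
|(P ∩ Q) ∖ R| = 18 − 10 = 8.00.

8.00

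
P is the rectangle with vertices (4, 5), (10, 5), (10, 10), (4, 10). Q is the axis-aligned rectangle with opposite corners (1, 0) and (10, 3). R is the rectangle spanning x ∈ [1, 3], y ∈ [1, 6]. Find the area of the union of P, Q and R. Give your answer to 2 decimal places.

By inclusion–exclusion:
Individual areas: |P| = 30, |Q| = 27, |R| = 10.
|P∩Q| = 0 (no overlap).
|P∩R| = 0 (no overlap).
|Q∩R|: x∈[1,3], y∈[1,3] → 2·2 = 4.
|P∩Q∩R| = 0.
|P ∪ Q ∪ R| = 67 − 4 + 0 = 63.00.

63.00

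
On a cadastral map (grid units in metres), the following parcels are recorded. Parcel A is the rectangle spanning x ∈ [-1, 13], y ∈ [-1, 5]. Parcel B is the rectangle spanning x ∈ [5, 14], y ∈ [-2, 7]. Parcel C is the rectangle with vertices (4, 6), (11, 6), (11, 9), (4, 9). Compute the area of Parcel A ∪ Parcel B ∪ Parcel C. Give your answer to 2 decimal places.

132.00

By inclusion–exclusion:
Individual areas: |Parcel A| = 84, |Parcel B| = 81, |Parcel C| = 21.
|Parcel A∩Parcel B|: x∈[5,13], y∈[-1,5] → 8·6 = 48.
|Parcel A∩Parcel C| = 0 (no overlap).
|Parcel B∩Parcel C|: x∈[5,11], y∈[6,7] → 6·1 = 6.
|Parcel A∩Parcel B∩Parcel C| = 0.
|Parcel A ∪ Parcel B ∪ Parcel C| = 186 − 54 + 0 = 132.00.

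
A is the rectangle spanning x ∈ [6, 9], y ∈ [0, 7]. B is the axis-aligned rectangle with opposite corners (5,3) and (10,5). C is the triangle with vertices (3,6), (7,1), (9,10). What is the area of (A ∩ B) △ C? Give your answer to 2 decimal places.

|A ∩ B| = 6.
|(A ∩ B) ∩ C| = 3.3333.
|(A ∩ B) △ C| = 6 + 23 − 6.6667 = 22.33.

22.33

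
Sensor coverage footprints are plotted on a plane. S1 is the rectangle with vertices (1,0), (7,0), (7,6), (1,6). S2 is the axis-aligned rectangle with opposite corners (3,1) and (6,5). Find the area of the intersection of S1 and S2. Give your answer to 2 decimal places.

12.00

|S1∩S2|: x∈[3,6], y∈[1,5] → 3·4 = 12.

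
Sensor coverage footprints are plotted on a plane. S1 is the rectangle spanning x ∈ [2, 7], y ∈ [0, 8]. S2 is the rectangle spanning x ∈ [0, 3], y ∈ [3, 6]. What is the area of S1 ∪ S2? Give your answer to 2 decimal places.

By inclusion–exclusion:
Individual areas: |S1| = 40, |S2| = 9.
|S1∩S2|: x∈[2,3], y∈[3,6] → 1·3 = 3.
|S1 ∪ S2| = 49 − 3 = 46.00.

46.00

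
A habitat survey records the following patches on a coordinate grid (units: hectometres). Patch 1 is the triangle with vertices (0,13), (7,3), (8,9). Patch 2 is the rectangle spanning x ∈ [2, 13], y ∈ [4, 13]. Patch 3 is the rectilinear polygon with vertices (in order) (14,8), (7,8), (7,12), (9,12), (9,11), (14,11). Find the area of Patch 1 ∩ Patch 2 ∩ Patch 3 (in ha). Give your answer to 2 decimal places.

The intersection is the polygon with vertices (8,9), (7.833,8), (7,8), (7,9.5).
By the shoelace formula its area is 1.17.

1.17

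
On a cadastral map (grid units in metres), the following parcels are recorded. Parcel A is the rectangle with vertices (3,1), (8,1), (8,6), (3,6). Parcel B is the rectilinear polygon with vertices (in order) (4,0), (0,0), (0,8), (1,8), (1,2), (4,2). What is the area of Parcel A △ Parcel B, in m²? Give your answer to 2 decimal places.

37.00

|Parcel A| = 25, |Parcel B| = 14, |Parcel A∩Parcel B| = 1.
|Parcel A △ Parcel B| = |Parcel A| + |Parcel B| − 2·|Parcel A∩Parcel B| = 25 + 14 − 2 = 37.00.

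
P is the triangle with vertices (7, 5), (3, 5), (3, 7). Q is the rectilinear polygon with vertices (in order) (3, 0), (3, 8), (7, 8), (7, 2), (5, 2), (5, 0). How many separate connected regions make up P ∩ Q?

1

P ∩ Q is a single connected region.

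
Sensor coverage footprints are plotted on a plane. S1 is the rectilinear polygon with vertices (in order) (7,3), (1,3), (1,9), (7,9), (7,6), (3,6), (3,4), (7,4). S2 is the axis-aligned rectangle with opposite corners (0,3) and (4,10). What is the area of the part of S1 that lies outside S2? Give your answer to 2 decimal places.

|S1| = 28, |S1∩S2| = 16.
|S1 ∖ S2| = |S1| − |S1∩S2| = 28 − 16 = 12.00.

12.00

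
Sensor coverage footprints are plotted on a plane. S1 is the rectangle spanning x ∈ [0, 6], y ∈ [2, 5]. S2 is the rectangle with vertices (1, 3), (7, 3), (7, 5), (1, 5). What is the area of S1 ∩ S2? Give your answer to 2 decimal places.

10.00

|S1∩S2|: x∈[1,6], y∈[3,5] → 5·2 = 10.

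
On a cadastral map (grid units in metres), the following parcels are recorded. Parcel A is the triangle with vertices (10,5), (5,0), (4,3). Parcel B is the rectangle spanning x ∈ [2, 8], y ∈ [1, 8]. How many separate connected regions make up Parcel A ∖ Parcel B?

2

Parcel A ∖ Parcel B splits into 2 disjoint pieces (area 1.3333, area 0.6667).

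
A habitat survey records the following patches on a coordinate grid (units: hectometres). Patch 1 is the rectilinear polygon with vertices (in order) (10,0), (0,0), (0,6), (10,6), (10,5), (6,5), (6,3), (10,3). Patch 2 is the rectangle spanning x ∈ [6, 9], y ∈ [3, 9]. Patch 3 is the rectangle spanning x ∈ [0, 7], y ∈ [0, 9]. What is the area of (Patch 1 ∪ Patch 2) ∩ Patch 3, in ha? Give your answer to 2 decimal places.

45.00

The region (Patch 1 ∪ Patch 2) ∩ Patch 3 is the polygon with vertices (0,6), (6,6), (6,9), (7,9), (7,0), (0,0).
By the shoelace formula its area is 45.00.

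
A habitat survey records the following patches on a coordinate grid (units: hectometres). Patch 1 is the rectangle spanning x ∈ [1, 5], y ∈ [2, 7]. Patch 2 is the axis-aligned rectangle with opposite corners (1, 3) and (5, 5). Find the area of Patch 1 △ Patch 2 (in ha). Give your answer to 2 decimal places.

12.00

|Patch 1∩Patch 2|: x∈[1,5], y∈[3,5] → 4·2 = 8.
|Patch 1 △ Patch 2| = |Patch 1| + |Patch 2| − 2·|Patch 1∩Patch 2| = 20 + 8 − 16 = 12.00.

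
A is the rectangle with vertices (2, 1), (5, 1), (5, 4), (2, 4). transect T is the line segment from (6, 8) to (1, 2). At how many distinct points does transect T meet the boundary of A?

The segment meets the boundary at (2,3.2), (2.667,4).

2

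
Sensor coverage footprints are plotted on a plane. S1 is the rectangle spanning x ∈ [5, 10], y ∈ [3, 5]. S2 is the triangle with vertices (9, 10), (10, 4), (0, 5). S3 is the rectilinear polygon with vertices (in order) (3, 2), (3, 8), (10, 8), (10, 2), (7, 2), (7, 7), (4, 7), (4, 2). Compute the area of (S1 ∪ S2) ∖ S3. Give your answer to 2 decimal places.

17.33

|S1 ∪ S2| = 35.8333.
|(S1 ∪ S2) ∩ S3| = 18.5.
|(S1 ∪ S2) ∖ S3| = 35.8333 − 18.5 = 17.33.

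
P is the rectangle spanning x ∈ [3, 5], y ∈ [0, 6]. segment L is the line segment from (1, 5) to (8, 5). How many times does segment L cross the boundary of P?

The segment meets the boundary at (5,5), (3,5).

2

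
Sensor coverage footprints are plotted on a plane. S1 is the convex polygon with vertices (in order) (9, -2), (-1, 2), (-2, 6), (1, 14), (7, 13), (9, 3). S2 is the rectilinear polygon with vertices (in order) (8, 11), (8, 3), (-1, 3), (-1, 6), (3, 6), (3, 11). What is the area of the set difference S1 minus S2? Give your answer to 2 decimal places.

71.90

|S1| = 123, |S1∩S2| = 51.1.
|S1 ∖ S2| = |S1| − |S1∩S2| = 123 − 51.1 = 71.90.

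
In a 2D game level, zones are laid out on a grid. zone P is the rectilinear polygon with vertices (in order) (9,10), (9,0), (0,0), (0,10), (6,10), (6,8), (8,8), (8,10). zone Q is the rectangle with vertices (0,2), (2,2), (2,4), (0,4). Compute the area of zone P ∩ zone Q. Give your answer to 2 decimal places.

4.00

The intersection is the polygon with vertices (0,4), (2,4), (2,2), (0,2).
By the shoelace formula its area is 4.00.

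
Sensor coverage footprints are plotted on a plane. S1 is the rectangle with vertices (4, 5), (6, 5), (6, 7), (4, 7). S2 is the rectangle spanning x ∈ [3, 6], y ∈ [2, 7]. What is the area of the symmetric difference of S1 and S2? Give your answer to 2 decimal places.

|S1∩S2|: x∈[4,6], y∈[5,7] → 2·2 = 4.
|S1 △ S2| = |S1| + |S2| − 2·|S1∩S2| = 4 + 15 − 8 = 11.00.

11.00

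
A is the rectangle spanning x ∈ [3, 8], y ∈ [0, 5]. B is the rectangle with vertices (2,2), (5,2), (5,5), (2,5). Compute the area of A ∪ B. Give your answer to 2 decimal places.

By inclusion–exclusion:
Individual areas: |A| = 25, |B| = 9.
|A∩B|: x∈[3,5], y∈[2,5] → 2·3 = 6.
|A ∪ B| = 34 − 6 = 28.00.

28.00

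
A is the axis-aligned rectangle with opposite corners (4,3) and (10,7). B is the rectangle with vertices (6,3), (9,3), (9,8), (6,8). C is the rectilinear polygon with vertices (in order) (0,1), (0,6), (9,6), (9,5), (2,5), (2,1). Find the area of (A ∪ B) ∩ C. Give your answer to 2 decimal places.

The region (A ∪ B) ∩ C is the polygon with vertices (4,6), (9,6), (9,5), (4,5).
By the shoelace formula its area is 5.00.

5.00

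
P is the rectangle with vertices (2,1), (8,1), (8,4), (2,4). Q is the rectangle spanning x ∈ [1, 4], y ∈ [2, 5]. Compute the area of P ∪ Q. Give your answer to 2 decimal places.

23.00

By inclusion–exclusion:
Individual areas: |P| = 18, |Q| = 9.
|P∩Q|: x∈[2,4], y∈[2,4] → 2·2 = 4.
|P ∪ Q| = 27 − 4 = 23.00.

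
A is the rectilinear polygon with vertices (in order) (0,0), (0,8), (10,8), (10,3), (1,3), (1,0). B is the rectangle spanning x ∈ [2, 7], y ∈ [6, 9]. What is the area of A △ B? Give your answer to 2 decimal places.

48.00

|A| = 53, |B| = 15, |A∩B| = 10.
|A △ B| = |A| + |B| − 2·|A∩B| = 53 + 15 − 20 = 48.00.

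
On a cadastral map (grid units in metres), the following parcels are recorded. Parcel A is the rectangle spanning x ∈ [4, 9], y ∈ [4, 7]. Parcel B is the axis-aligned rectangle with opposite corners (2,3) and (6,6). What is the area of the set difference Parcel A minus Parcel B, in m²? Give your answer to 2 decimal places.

11.00

|Parcel A∩Parcel B|: x∈[4,6], y∈[4,6] → 2·2 = 4.
|Parcel A| = 15.
|Parcel A ∖ Parcel B| = |Parcel A| − |Parcel A∩Parcel B| = 15 − 4 = 11.00.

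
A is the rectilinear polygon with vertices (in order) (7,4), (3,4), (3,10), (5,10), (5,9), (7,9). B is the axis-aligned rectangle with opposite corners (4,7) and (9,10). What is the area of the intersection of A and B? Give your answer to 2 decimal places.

7.00

The intersection is the polygon with vertices (5,10), (5,9), (7,9), (7,7), (4,7), (4,10).
By the shoelace formula its area is 7.00.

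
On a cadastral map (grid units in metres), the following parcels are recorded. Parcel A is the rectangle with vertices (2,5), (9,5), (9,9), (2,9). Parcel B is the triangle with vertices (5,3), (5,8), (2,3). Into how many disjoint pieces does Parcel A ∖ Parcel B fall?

Parcel A ∖ Parcel B is a single connected region.

1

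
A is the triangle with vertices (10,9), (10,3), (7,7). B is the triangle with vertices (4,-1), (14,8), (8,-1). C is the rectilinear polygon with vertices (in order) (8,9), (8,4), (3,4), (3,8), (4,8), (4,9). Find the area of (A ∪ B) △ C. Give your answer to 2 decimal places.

48.56

|A ∪ B| = 26.5612.
|(A ∪ B) ∩ C| = 1.
|(A ∪ B) △ C| = 26.5612 + 24 − 2 = 48.56.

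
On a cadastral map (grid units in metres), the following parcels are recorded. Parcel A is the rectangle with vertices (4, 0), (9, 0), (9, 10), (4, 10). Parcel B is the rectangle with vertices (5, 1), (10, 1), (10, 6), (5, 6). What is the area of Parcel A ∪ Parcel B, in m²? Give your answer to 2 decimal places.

By inclusion–exclusion:
Individual areas: |Parcel A| = 50, |Parcel B| = 25.
|Parcel A∩Parcel B|: x∈[5,9], y∈[1,6] → 4·5 = 20.
|Parcel A ∪ Parcel B| = 75 − 20 = 55.00.

55.00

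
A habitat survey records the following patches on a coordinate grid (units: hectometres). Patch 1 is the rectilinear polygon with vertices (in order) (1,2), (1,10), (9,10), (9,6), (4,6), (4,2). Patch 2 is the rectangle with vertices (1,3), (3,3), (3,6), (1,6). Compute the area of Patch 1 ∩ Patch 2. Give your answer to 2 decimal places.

6.00

The intersection is the polygon with vertices (1,6), (3,6), (3,3), (1,3).
By the shoelace formula its area is 6.00.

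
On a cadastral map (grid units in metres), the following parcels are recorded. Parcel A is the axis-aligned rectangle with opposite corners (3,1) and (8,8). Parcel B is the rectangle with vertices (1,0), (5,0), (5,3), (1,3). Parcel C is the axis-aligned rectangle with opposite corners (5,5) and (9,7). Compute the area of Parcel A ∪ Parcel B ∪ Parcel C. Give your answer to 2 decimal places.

By inclusion–exclusion:
Individual areas: |Parcel A| = 35, |Parcel B| = 12, |Parcel C| = 8.
|Parcel A∩Parcel B|: x∈[3,5], y∈[1,3] → 2·2 = 4.
|Parcel A∩Parcel C|: x∈[5,8], y∈[5,7] → 3·2 = 6.
|Parcel B∩Parcel C| = 0 (no overlap).
|Parcel A∩Parcel B∩Parcel C| = 0.
|Parcel A ∪ Parcel B ∪ Parcel C| = 55 − 10 + 0 = 45.00.

45.00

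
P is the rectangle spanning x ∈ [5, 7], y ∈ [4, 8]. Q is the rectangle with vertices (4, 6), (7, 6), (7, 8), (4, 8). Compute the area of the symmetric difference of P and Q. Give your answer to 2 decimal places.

6.00

|P∩Q|: x∈[5,7], y∈[6,8] → 2·2 = 4.
|P △ Q| = |P| + |Q| − 2·|P∩Q| = 8 + 6 − 8 = 6.00.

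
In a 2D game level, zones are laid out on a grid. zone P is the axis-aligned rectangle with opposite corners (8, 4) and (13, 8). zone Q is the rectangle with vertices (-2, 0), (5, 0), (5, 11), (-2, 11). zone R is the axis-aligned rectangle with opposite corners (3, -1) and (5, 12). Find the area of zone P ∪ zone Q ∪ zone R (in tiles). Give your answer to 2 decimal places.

101.00

By inclusion–exclusion:
Individual areas: |zone P| = 20, |zone Q| = 77, |zone R| = 26.
|zone P∩zone Q| = 0 (no overlap).
|zone P∩zone R| = 0 (no overlap).
|zone Q∩zone R|: x∈[3,5], y∈[0,11] → 2·11 = 22.
|zone P∩zone Q∩zone R| = 0.
|zone P ∪ zone Q ∪ zone R| = 123 − 22 + 0 = 101.00.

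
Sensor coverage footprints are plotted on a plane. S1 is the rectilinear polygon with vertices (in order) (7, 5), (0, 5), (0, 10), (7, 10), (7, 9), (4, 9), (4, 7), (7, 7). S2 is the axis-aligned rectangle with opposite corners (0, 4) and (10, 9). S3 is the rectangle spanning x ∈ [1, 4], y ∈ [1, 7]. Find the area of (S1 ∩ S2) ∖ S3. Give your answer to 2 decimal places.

16.00

|S1 ∩ S2| = 22.
|(S1 ∩ S2) ∩ S3| = 6.
|(S1 ∩ S2) ∖ S3| = 22 − 6 = 16.00.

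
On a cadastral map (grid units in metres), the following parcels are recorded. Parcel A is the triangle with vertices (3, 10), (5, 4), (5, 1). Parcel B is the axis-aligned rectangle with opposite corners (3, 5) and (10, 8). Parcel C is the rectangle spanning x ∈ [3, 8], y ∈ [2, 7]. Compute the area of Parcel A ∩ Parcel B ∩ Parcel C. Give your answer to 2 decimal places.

0.89

The intersection is the polygon with vertices (4.111,5), (3.667,7), (4,7), (4.667,5).
By the shoelace formula its area is 0.89.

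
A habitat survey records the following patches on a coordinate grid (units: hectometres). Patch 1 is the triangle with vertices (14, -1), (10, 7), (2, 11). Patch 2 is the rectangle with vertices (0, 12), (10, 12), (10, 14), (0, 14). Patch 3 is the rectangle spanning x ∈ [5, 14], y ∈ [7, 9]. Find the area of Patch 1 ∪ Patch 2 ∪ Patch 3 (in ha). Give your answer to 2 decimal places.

56.50

By inclusion–exclusion:
Individual areas: |Patch 1| = 24, |Patch 2| = 20, |Patch 3| = 18.
|Patch 1∩Patch 2| = 0.
|Patch 1∩Patch 3| = 5.5.
|Patch 2∩Patch 3| = 0 (no overlap).
|Patch 1∩Patch 2∩Patch 3| = 0.
|Patch 1 ∪ Patch 2 ∪ Patch 3| = 62 − 5.5 + 0 = 56.50.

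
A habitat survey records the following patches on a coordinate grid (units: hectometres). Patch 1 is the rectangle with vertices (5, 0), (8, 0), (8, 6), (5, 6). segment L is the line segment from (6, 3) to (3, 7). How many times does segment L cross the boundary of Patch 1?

1

The segment meets the boundary at (5,4.333).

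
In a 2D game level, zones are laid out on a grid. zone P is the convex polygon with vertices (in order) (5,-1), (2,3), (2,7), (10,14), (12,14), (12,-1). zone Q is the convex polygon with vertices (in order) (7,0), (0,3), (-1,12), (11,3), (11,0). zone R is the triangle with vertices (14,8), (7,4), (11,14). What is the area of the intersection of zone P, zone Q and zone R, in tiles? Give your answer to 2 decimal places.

0.90

The intersection is the polygon with vertices (8.514,4.865), (7,4), (7.615,5.538).
By the shoelace formula its area is 0.90.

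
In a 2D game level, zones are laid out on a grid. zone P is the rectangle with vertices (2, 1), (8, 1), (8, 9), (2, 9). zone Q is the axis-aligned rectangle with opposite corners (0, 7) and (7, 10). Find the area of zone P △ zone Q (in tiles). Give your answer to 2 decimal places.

|zone P∩zone Q|: x∈[2,7], y∈[7,9] → 5·2 = 10.
|zone P △ zone Q| = |zone P| + |zone Q| − 2·|zone P∩zone Q| = 48 + 21 − 20 = 49.00.

49.00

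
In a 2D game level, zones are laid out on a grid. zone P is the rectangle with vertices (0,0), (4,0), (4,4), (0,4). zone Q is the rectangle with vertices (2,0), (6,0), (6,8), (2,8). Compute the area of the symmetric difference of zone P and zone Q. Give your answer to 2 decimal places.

32.00

|zone P∩zone Q|: x∈[2,4], y∈[0,4] → 2·4 = 8.
|zone P △ zone Q| = |zone P| + |zone Q| − 2·|zone P∩zone Q| = 16 + 32 − 16 = 32.00.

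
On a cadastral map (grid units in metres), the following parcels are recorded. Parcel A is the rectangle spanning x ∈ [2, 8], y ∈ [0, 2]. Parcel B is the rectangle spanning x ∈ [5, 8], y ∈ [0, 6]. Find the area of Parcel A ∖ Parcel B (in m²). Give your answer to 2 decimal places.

|Parcel A∩Parcel B|: x∈[5,8], y∈[0,2] → 3·2 = 6.
|Parcel A| = 12.
|Parcel A ∖ Parcel B| = |Parcel A| − |Parcel A∩Parcel B| = 12 − 6 = 6.00.

6.00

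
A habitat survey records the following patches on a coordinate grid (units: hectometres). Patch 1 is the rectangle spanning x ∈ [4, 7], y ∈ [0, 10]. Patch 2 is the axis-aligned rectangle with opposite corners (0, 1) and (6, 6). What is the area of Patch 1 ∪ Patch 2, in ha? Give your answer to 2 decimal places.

By inclusion–exclusion:
Individual areas: |Patch 1| = 30, |Patch 2| = 30.
|Patch 1∩Patch 2|: x∈[4,6], y∈[1,6] → 2·5 = 10.
|Patch 1 ∪ Patch 2| = 60 − 10 = 50.00.

50.00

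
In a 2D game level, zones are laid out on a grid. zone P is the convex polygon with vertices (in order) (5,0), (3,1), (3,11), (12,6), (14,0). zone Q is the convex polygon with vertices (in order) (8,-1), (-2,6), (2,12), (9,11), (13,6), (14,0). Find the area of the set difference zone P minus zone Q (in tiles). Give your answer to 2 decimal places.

|zone P| = 81.5, |zone P∩zone Q| = 78.0357.
|zone P ∖ zone Q| = |zone P| − |zone P∩zone Q| = 81.5 − 78.0357 = 3.46.

3.46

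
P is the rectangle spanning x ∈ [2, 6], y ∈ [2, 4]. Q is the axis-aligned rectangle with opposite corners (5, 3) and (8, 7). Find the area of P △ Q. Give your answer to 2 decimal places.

18.00

|P∩Q|: x∈[5,6], y∈[3,4] → 1·1 = 1.
|P △ Q| = |P| + |Q| − 2·|P∩Q| = 8 + 12 − 2 = 18.00.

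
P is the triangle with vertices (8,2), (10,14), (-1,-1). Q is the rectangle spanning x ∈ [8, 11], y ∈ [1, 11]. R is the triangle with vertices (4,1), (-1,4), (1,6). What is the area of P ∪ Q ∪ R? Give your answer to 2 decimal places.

By inclusion–exclusion:
Individual areas: |P| = 51, |Q| = 30, |R| = 8.
|P∩Q| = 6.75.
|P∩R| = 2.0807.
|Q∩R| = 0.
|P∩Q∩R| = 0.
|P ∪ Q ∪ R| = 89 − 8.8307 + 0 = 80.17.

80.17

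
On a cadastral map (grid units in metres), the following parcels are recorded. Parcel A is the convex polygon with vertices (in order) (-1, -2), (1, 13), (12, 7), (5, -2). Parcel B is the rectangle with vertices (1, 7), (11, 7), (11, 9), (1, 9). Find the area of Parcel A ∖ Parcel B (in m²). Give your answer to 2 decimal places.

97.44

|Parcel A| = 115.5, |Parcel A∩Parcel B| = 18.0606.
|Parcel A ∖ Parcel B| = |Parcel A| − |Parcel A∩Parcel B| = 115.5 − 18.0606 = 97.44.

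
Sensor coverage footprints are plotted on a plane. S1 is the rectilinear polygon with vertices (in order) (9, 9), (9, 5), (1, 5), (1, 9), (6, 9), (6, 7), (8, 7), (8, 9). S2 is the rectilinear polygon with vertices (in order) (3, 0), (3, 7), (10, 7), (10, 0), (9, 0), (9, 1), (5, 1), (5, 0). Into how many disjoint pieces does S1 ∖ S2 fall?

2

S1 ∖ S2 splits into 2 disjoint pieces (area 2, area 14).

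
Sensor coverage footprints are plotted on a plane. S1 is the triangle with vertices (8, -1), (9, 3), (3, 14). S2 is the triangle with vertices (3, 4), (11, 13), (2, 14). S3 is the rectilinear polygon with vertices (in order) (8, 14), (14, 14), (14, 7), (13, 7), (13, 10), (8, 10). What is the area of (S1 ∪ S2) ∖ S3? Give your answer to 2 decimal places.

|S1 ∪ S2| = 57.2213.
|(S1 ∪ S2) ∩ S3| = 5.5.
|(S1 ∪ S2) ∖ S3| = 57.2213 − 5.5 = 51.72.

51.72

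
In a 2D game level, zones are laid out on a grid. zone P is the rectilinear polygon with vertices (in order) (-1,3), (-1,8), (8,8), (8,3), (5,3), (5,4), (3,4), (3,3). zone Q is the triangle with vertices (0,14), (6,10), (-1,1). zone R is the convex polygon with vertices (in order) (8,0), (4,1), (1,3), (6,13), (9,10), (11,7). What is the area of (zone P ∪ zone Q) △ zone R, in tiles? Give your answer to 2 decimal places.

81.72

|zone P ∪ zone Q| = 68.2308.
|(zone P ∪ zone Q) ∩ zone R| = 29.7569.
|(zone P ∪ zone Q) △ zone R| = 68.2308 + 73 − 59.5139 = 81.72.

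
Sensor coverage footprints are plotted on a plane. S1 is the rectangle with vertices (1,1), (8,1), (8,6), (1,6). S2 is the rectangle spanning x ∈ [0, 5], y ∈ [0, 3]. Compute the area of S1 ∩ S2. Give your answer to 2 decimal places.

|S1∩S2|: x∈[1,5], y∈[1,3] → 4·2 = 8.

8.00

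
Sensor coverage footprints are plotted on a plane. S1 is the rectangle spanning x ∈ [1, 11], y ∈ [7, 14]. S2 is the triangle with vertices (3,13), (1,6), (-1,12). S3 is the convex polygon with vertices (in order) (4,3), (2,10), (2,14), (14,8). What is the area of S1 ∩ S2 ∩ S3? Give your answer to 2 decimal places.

1.61

The intersection is the polygon with vertices (3,13), (2.071,9.75), (2,10), (2,12.75).
By the shoelace formula its area is 1.61.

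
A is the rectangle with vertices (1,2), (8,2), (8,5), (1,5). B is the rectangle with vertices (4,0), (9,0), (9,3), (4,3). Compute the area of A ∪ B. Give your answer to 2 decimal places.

By inclusion–exclusion:
Individual areas: |A| = 21, |B| = 15.
|A∩B|: x∈[4,8], y∈[2,3] → 4·1 = 4.
|A ∪ B| = 36 − 4 = 32.00.

32.00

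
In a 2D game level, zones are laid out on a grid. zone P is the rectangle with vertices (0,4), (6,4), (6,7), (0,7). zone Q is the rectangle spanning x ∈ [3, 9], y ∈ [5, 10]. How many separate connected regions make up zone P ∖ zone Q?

1

zone P ∖ zone Q is a single connected region.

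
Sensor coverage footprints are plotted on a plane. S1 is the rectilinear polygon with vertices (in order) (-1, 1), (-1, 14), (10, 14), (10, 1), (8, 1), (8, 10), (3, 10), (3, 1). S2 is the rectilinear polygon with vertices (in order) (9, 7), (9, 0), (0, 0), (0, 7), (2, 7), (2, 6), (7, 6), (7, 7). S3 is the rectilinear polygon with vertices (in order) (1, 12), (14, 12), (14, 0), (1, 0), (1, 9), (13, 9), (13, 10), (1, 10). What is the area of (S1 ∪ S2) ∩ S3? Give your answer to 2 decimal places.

84.00

|S1 ∪ S2| = 133.
|(S1 ∪ S2) ∩ S3| = 84.00.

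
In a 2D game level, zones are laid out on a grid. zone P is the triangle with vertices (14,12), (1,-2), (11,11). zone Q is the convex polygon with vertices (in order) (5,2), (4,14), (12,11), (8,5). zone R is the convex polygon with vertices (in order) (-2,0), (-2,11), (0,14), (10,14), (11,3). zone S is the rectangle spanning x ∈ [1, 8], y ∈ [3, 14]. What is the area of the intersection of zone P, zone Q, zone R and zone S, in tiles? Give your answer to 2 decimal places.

3.47

The intersection is the polygon with vertices (8,7.1), (8,5.538), (5.643,3), (4.917,3), (4.91,3.083).
By the shoelace formula its area is 3.47.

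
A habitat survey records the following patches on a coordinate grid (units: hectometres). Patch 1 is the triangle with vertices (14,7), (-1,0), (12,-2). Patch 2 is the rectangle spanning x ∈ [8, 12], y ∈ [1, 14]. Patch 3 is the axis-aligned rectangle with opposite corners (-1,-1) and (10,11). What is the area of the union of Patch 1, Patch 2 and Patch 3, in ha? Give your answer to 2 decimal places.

179.32

By inclusion–exclusion:
Individual areas: |Patch 1| = 60.5, |Patch 2| = 52, |Patch 3| = 132.
|Patch 1∩Patch 2| = 16.5333.
|Patch 1∩Patch 3| = 35.9833.
|Patch 2∩Patch 3|: x∈[8,10], y∈[1,11] → 2·10 = 20.
|Patch 1∩Patch 2∩Patch 3| = 7.3333.
|Patch 1 ∪ Patch 2 ∪ Patch 3| = 244.5 − 72.5167 + 7.3333 = 179.32.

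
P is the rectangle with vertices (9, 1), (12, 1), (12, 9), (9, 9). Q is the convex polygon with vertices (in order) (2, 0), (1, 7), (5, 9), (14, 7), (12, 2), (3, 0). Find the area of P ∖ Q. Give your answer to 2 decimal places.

5.67

|P| = 24, |P∩Q| = 18.3333.
|P ∖ Q| = |P| − |P∩Q| = 24 − 18.3333 = 5.67.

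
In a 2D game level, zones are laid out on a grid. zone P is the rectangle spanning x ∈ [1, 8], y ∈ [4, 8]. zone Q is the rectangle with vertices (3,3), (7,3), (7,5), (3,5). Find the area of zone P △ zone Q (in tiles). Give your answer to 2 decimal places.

|zone P∩zone Q|: x∈[3,7], y∈[4,5] → 4·1 = 4.
|zone P △ zone Q| = |zone P| + |zone Q| − 2·|zone P∩zone Q| = 28 + 8 − 8 = 28.00.

28.00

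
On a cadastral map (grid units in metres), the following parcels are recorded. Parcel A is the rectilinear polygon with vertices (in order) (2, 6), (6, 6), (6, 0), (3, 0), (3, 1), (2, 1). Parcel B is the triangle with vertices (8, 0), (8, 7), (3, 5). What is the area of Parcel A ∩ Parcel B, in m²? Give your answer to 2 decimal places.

The intersection is the polygon with vertices (6,6), (6,2), (3,5), (5.5,6).
By the shoelace formula its area is 6.25.

6.25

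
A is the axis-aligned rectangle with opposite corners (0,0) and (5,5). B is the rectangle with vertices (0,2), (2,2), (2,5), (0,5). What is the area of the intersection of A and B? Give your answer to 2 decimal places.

6.00

|A∩B|: x∈[0,2], y∈[2,5] → 2·3 = 6.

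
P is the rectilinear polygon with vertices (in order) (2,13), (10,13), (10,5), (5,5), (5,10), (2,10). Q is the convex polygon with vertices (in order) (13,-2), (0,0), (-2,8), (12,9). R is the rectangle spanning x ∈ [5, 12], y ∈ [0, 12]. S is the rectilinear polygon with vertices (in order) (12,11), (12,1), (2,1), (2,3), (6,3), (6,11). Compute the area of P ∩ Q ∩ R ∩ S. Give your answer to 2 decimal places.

The intersection is the polygon with vertices (10,8.857), (10,5), (6,5), (6,8.571).
By the shoelace formula its area is 14.86.

14.86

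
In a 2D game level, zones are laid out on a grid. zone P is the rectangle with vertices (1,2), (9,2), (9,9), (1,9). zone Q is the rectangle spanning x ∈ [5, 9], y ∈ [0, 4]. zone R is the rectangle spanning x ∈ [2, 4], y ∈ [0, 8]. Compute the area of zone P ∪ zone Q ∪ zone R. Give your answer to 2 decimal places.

By inclusion–exclusion:
Individual areas: |zone P| = 56, |zone Q| = 16, |zone R| = 16.
|zone P∩zone Q|: x∈[5,9], y∈[2,4] → 4·2 = 8.
|zone P∩zone R|: x∈[2,4], y∈[2,8] → 2·6 = 12.
|zone Q∩zone R| = 0 (no overlap).
|zone P∩zone Q∩zone R| = 0.
|zone P ∪ zone Q ∪ zone R| = 88 − 20 + 0 = 68.00.

68.00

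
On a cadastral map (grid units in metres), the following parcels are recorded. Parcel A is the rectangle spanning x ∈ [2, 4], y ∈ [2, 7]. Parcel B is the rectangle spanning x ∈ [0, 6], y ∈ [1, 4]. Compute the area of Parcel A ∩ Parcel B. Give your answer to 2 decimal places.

|Parcel A∩Parcel B|: x∈[2,4], y∈[2,4] → 2·2 = 4.

4.00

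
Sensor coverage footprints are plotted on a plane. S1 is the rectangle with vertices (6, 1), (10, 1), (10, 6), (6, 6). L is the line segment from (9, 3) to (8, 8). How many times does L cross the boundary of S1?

The segment meets the boundary at (8.4,6).

1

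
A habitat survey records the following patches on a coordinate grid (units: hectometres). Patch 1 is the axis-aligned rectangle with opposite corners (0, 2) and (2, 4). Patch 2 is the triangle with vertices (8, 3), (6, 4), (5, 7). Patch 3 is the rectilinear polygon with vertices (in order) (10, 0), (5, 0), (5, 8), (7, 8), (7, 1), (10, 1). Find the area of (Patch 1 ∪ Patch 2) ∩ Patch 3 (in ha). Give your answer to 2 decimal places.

The region (Patch 1 ∪ Patch 2) ∩ Patch 3 is the polygon with vertices (6,4), (5,7), (7,4.333), (7,3.5).
By the shoelace formula its area is 2.08.

2.08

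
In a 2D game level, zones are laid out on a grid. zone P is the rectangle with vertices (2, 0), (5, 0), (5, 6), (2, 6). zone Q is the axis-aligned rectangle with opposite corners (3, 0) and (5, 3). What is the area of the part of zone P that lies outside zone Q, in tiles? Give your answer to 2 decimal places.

12.00

|zone P∩zone Q|: x∈[3,5], y∈[0,3] → 2·3 = 6.
|zone P| = 18.
|zone P ∖ zone Q| = |zone P| − |zone P∩zone Q| = 18 − 6 = 12.00.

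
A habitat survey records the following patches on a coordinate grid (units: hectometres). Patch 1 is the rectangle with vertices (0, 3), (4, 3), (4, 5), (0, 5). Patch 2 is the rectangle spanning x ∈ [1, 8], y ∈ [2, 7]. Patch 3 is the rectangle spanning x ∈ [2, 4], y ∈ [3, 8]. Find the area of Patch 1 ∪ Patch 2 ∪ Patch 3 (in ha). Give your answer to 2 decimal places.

39.00

By inclusion–exclusion:
Individual areas: |Patch 1| = 8, |Patch 2| = 35, |Patch 3| = 10.
|Patch 1∩Patch 2|: x∈[1,4], y∈[3,5] → 3·2 = 6.
|Patch 1∩Patch 3|: x∈[2,4], y∈[3,5] → 2·2 = 4.
|Patch 2∩Patch 3|: x∈[2,4], y∈[3,7] → 2·4 = 8.
|Patch 1∩Patch 2∩Patch 3| = 4.
|Patch 1 ∪ Patch 2 ∪ Patch 3| = 53 − 18 + 4 = 39.00.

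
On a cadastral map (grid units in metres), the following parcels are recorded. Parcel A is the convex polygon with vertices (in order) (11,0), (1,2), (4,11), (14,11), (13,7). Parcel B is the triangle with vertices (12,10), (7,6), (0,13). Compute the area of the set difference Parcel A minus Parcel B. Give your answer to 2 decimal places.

|Parcel A| = 103.5, |Parcel A∩Parcel B| = 24.
|Parcel A ∖ Parcel B| = |Parcel A| − |Parcel A∩Parcel B| = 103.5 − 24 = 79.50.

79.50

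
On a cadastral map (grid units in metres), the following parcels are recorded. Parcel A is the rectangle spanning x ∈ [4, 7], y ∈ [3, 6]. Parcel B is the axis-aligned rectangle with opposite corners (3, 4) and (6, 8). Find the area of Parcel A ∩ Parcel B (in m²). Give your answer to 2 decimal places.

4.00

|Parcel A∩Parcel B|: x∈[4,6], y∈[4,6] → 2·2 = 4.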